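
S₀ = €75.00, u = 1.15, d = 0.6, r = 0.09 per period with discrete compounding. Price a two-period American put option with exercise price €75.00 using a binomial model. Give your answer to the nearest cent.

Risk-neutral probability p = (1 + 0.09 − 0.6)/(1.15 − 0.6) = 0.4900/0.5500 = 0.8909
Terminal stock prices: S_uu = 99.19, S_ud = 51.75, S_dd = 27
Terminal payoffs (K − S): max(-24.19, 0) = 0, max(23.25, 0) = 23.25, max(48, 0) = 48
Node u (S = 86.25): continuation = 1/1.09·[0.8909·0.0000 + 0.1091·23.2500] = 2.3269; exercise value = 0.0000 ≤ continuation, so V_u = 2.3269
Node d (S = 45): continuation = 1/1.09·[0.8909·23.2500 + 0.1091·48.0000] = 23.8073; exercise value = 30.0000 > continuation, so V_d = 30.0000 (exercise)
Node 0 (S = 75): continuation = 1/1.09·[0.8909·2.3269 + 0.1091·30.0000] = 4.9044; exercise value = 0.0000 ≤ continuation, so V_0 = 4.9044

€4.90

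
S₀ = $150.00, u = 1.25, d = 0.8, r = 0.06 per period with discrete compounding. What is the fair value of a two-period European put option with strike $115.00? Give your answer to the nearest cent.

$3.01

Risk-neutral probability p = (1 + 0.06 − 0.8)/(1.25 − 0.8) = 0.2600/0.4500 = 0.5778
Terminal stock prices: S_uu = 234.4, S_ud = 150, S_dd = 96
Terminal payoffs (K − S): max(-119.4, 0) = 0, max(-35, 0) = 0, max(19, 0) = 19
Node u (S = 187.5): V_u = 1/1.06·[0.5778·0.0000 + 0.4222·0.0000] = 0.0000
Node d (S = 120): V_d = 1/1.06·[0.5778·0.0000 + 0.4222·19.0000] = 7.5681
Node 0 (S = 150): V_0 = 1/1.06·[0.5778·0.0000 + 0.4222·7.5681] = 3.0146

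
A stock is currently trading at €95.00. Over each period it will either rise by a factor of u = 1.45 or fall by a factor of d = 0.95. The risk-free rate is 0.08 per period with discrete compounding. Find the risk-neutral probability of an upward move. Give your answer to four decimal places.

Risk-neutral probability p = (1 + 0.08 − 0.95)/(1.45 − 0.95) = 0.1300/0.5000 = 0.2600

p = 0.2600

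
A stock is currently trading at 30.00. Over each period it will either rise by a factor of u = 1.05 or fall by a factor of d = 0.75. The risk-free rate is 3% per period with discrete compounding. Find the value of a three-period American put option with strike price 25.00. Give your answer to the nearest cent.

0.25

Risk-neutral probability p = (1 + 0.03 − 0.75)/(1.05 − 0.75) = 0.2800/0.3000 = 0.9333
Terminal stock prices: S_uuu = 34.73, S_uud = 24.81, S_udd = 17.72, S_ddd = 12.66
Terminal payoffs (K − S): max(-9.729, 0) = 0, max(0.1937, 0) = 0.1937, max(7.281, 0) = 7.281, max(12.34, 0) = 12.34
Node uu (S = 33.08): continuation = 1/1.03·[0.9333·0.0000 + 0.0667·0.1937] = 0.0125; exercise value = 0.0000 ≤ continuation, so V_uu = 0.0125
Node ud (S = 23.62): continuation = 1/1.03·[0.9333·0.1937 + 0.0667·7.2812] = 0.6468; exercise value = 1.3750 > continuation, so V_ud = 1.3750 (exercise)
Node dd (S = 16.88): continuation = 1/1.03·[0.9333·7.2812 + 0.0667·12.3438] = 7.3968; exercise value = 8.1250 > continuation, so V_dd = 8.1250 (exercise)
Node u (S = 31.5): continuation = 1/1.03·[0.9333·0.0125 + 0.0667·1.3750] = 0.1004; exercise value = 0.0000 ≤ continuation, so V_u = 0.1004
Node d (S = 22.5): continuation = 1/1.03·[0.9333·1.3750 + 0.0667·8.1250] = 1.7718; exercise value = 2.5000 > continuation, so V_d = 2.5000 (exercise)
Node 0 (S = 30): continuation = 1/1.03·[0.9333·0.1004 + 0.0667·2.5000] = 0.2528; exercise value = 0.0000 ≤ continuation, so V_0 = 0.2528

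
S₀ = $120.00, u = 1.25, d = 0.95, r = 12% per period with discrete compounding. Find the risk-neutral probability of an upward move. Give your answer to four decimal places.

Risk-neutral probability p = (1 + 0.12 − 0.95)/(1.25 − 0.95) = 0.1700/0.3000 = 0.5667

p = 0.5667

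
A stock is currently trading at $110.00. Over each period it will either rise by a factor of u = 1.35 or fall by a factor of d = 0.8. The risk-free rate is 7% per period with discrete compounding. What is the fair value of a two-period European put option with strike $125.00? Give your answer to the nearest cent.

Risk-neutral probability p = (1 + 0.07 − 0.8)/(1.35 − 0.8) = 0.2700/0.5500 = 0.4909
Terminal stock prices: S_uu = 200.5, S_ud = 118.8, S_dd = 70.4
Terminal payoffs (K − S): max(-75.48, 0) = 0, max(6.2, 0) = 6.2, max(54.6, 0) = 54.6
Node u (S = 148.5): V_u = 1/1.07·[0.4909·0.0000 + 0.5091·6.2000] = 2.9499
Node d (S = 88): V_d = 1/1.07·[0.4909·6.2000 + 0.5091·54.6000] = 28.8224
Node 0 (S = 110): V_0 = 1/1.07·[0.4909·2.9499 + 0.5091·28.8224] = 15.0667

$15.07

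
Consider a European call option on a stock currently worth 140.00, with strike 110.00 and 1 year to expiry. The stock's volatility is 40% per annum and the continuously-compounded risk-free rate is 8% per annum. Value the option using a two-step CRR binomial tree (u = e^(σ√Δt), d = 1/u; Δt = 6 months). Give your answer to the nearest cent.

CRR parameters: u = e^(σ√Δt) = e^(0.4·√0.5) = 1.3269, d = 1/u = 0.7536
Per-period rate: rΔt = 0.08·0.5 = 0.04, so R = e^0.04 = 1.0408
Risk-neutral probability p = (e^0.04 − 0.7536)/(1.3269 − 0.7536) = 0.2872/0.5733 = 0.5009
Terminal stock prices: S_uu = 246.5, S_ud = 140, S_dd = 79.52
Terminal payoffs (S − K): max(136.5, 0) = 136.5, max(30, 0) = 30, max(-30.48, 0) = 0
Node u (S = 185.8): V_u = e^(−0.04)·[0.5009·136.4916 + 0.4991·30.0000] = 80.0787
Node d (S = 105.5): V_d = e^(−0.04)·[0.5009·30.0000 + 0.4991·0.0000] = 14.4392
Node 0 (S = 140): V_0 = e^(−0.04)·[0.5009·80.0787 + 0.4991·14.4392] = 45.4656

45.47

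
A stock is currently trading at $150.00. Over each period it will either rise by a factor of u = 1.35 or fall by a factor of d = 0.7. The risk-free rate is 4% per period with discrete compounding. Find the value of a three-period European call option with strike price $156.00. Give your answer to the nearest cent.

$39.41

Risk-neutral probability p = (1 + 0.04 − 0.7)/(1.35 − 0.7) = 0.3400/0.6500 = 0.5231
Terminal stock prices: S_uuu = 369.1, S_uud = 191.4, S_udd = 99.22, S_ddd = 51.45
Terminal payoffs (S − K): max(213.1, 0) = 213.1, max(35.36, 0) = 35.36, max(-56.78, 0) = 0, max(-104.6, 0) = 0
Node uu (S = 273.4): V_uu = 1/1.04·[0.5231·213.0563 + 0.4769·35.3625] = 123.3750
Node ud (S = 141.8): V_ud = 1/1.04·[0.5231·35.3625 + 0.4769·0.0000] = 17.7859
Node dd (S = 73.5): V_dd = 1/1.04·[0.5231·0.0000 + 0.4769·0.0000] = 0.0000
Node u (S = 202.5): V_u = 1/1.04·[0.5231·123.3750 + 0.4769·17.7859] = 70.2088
Node d (S = 105): V_d = 1/1.04·[0.5231·17.7859 + 0.4769·0.0000] = 8.9456
Node 0 (S = 150): V_0 = 1/1.04·[0.5231·70.2088 + 0.4769·8.9456] = 39.4143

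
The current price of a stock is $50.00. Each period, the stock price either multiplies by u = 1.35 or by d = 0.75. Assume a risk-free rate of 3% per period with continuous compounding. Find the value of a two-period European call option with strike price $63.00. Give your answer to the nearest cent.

$5.79

Risk-neutral probability p = (e^0.03 − 0.75)/(1.35 − 0.75) = 0.2805/0.6000 = 0.4674
Terminal stock prices: S_uu = 91.13, S_ud = 50.62, S_dd = 28.12
Terminal payoffs (S − K): max(28.13, 0) = 28.13, max(-12.38, 0) = 0, max(-34.88, 0) = 0
Node u (S = 67.5): V_u = e^(−0.03)·[0.4674·28.1250 + 0.5326·0.0000] = 12.7578
Node d (S = 37.5): V_d = e^(−0.03)·[0.4674·0.0000 + 0.5326·0.0000] = 0.0000
Node 0 (S = 50): V_0 = e^(−0.03)·[0.4674·12.7578 + 0.5326·0.0000] = 5.7871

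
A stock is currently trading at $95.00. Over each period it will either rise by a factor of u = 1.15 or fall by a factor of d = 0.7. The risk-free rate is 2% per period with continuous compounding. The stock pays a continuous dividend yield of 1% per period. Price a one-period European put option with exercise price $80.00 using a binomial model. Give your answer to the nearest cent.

Per-period risk-free factor R = e^0.02 = 1.0202; dividend-adjusted growth = e^(0.02−0.01) = 1.0101.
Risk-neutral probability p = (1.0101 − 0.7)/(1.15 − 0.7) = 0.3101/0.4500 = 0.6890
Terminal stock prices: S_u = 109.2, S_d = 66.5
Terminal payoffs (K − S): max(-29.25, 0) = 0, max(13.5, 0) = 13.5
Node 0 (S = 95): V_0 = e^(−0.02)·[0.6890·0.0000 + 0.3110·13.5000] = 4.1154

$4.12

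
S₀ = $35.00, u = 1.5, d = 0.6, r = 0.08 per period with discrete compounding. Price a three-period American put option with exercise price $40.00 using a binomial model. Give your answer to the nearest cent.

$10.16

Risk-neutral probability p = (1 + 0.08 − 0.6)/(1.5 − 0.6) = 0.4800/0.9000 = 0.5333
Terminal stock prices: S_uuu = 118.1, S_uud = 47.25, S_udd = 18.9, S_ddd = 7.56
Terminal payoffs (K − S): max(-78.12, 0) = 0, max(-7.25, 0) = 0, max(21.1, 0) = 21.1, max(32.44, 0) = 32.44
Node uu (S = 78.75): continuation = 1/1.08·[0.5333·0.0000 + 0.4667·0.0000] = 0.0000; exercise value = 0.0000 ≤ continuation, so V_uu = 0.0000
Node ud (S = 31.5): continuation = 1/1.08·[0.5333·0.0000 + 0.4667·21.1000] = 9.1173; exercise value = 8.5000 ≤ continuation, so V_ud = 9.1173
Node dd (S = 12.6): continuation = 1/1.08·[0.5333·21.1000 + 0.4667·32.4400] = 24.4370; exercise value = 27.4000 > continuation, so V_dd = 27.4000 (exercise)
Node u (S = 52.5): continuation = 1/1.08·[0.5333·0.0000 + 0.4667·9.1173] = 3.9396; exercise value = 0.0000 ≤ continuation, so V_u = 3.9396
Node d (S = 21): continuation = 1/1.08·[0.5333·9.1173 + 0.4667·27.4000] = 16.3419; exercise value = 19.0000 > continuation, so V_d = 19.0000 (exercise)
Node 0 (S = 35): continuation = 1/1.08·[0.5333·3.9396 + 0.4667·19.0000] = 10.1553; exercise value = 5.0000 ≤ continuation, so V_0 = 10.1553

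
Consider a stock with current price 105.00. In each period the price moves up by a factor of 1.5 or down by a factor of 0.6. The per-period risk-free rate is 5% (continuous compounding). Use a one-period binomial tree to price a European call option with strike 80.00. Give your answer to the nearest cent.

Risk-neutral probability p = (e^0.05 − 0.6)/(1.5 − 0.6) = 0.4513/0.9000 = 0.5014
Terminal stock prices: S_u = 157.5, S_d = 63
Terminal payoffs (S − K): max(77.5, 0) = 77.5, max(-17, 0) = 0
Node 0 (S = 105): V_0 = e^(−0.05)·[0.5014·77.5000 + 0.4986·0.0000] = 36.9643

36.96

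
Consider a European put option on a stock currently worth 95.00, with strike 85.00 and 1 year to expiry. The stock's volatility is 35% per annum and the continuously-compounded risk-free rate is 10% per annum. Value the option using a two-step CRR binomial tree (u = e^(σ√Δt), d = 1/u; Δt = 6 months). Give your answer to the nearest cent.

5.16

CRR parameters: u = e^(σ√Δt) = e^(0.35·√0.5) = 1.2808, d = 1/u = 0.7808
Per-period rate: rΔt = 0.1·0.5 = 0.05, so R = e^0.05 = 1.0513
Risk-neutral probability p = (e^0.05 − 0.7808)/(1.2808 − 0.7808) = 0.2705/0.5000 = 0.5410
Terminal stock prices: S_uu = 155.8, S_ud = 95, S_dd = 57.91
Terminal payoffs (K − S): max(-70.84, 0) = 0, max(-10, 0) = 0, max(27.09, 0) = 27.09
Node u (S = 121.7): V_u = e^(−0.05)·[0.5410·0.0000 + 0.4590·0.0000] = 0.0000
Node d (S = 74.17): V_d = e^(−0.05)·[0.5410·0.0000 + 0.4590·27.0893] = 11.8282
Node 0 (S = 95): V_0 = e^(−0.05)·[0.5410·0.0000 + 0.4590·11.8282] = 5.1646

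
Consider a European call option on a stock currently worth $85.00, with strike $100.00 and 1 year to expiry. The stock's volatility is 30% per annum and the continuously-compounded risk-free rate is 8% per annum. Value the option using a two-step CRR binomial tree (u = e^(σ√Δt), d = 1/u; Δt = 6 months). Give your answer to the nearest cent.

$8.13

CRR parameters: u = e^(σ√Δt) = e^(0.3·√0.5) = 1.2363, d = 1/u = 0.8089
Per-period rate: rΔt = 0.08·0.5 = 0.04, so R = e^0.04 = 1.0408
Risk-neutral probability p = (e^0.04 − 0.8089)/(1.2363 − 0.8089) = 0.2320/0.4275 = 0.5426
Terminal stock prices: S_uu = 129.9, S_ud = 85, S_dd = 55.61
Terminal payoffs (S − K): max(29.92, 0) = 29.92, max(-15, 0) = 0, max(-44.39, 0) = 0
Node u (S = 105.1): V_u = e^(−0.04)·[0.5426·29.9195 + 0.4574·0.0000] = 15.5989
Node d (S = 68.75): V_d = e^(−0.04)·[0.5426·0.0000 + 0.4574·0.0000] = 0.0000
Node 0 (S = 85): V_0 = e^(−0.04)·[0.5426·15.5989 + 0.4574·0.0000] = 8.1327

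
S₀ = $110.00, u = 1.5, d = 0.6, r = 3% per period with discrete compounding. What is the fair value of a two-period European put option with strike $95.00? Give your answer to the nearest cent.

Risk-neutral probability p = (1 + 0.03 − 0.6)/(1.5 − 0.6) = 0.4300/0.9000 = 0.4778
Terminal stock prices: S_uu = 247.5, S_ud = 99, S_dd = 39.6
Terminal payoffs (K − S): max(-152.5, 0) = 0, max(-4, 0) = 0, max(55.4, 0) = 55.4
Node u (S = 165): V_u = 1/1.03·[0.4778·0.0000 + 0.5222·0.0000] = 0.0000
Node d (S = 66): V_d = 1/1.03·[0.4778·0.0000 + 0.5222·55.4000] = 28.0885
Node 0 (S = 110): V_0 = 1/1.03·[0.4778·0.0000 + 0.5222·28.0885] = 14.2412

$14.24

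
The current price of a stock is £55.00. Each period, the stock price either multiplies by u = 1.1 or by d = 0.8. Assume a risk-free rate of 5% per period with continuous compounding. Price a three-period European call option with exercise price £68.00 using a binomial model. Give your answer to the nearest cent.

Risk-neutral probability p = (e^0.05 − 0.8)/(1.1 − 0.8) = 0.2513/0.3000 = 0.8376
Terminal stock prices: S_uuu = 73.21, S_uud = 53.24, S_udd = 38.72, S_ddd = 28.16
Terminal payoffs (S − K): max(5.205, 0) = 5.205, max(-14.76, 0) = 0, max(-29.28, 0) = 0, max(-39.84, 0) = 0
Node uu (S = 66.55): V_uu = e^(−0.05)·[0.8376·5.2050 + 0.1624·0.0000] = 4.1469
Node ud (S = 48.4): V_ud = e^(−0.05)·[0.8376·0.0000 + 0.1624·0.0000] = 0.0000
Node dd (S = 35.2): V_dd = e^(−0.05)·[0.8376·0.0000 + 0.1624·0.0000] = 0.0000
Node u (S = 60.5): V_u = e^(−0.05)·[0.8376·4.1469 + 0.1624·0.0000] = 3.3040
Node d (S = 44): V_d = e^(−0.05)·[0.8376·0.0000 + 0.1624·0.0000] = 0.0000
Node 0 (S = 55): V_0 = e^(−0.05)·[0.8376·3.3040 + 0.1624·0.0000] = 2.6323

£2.63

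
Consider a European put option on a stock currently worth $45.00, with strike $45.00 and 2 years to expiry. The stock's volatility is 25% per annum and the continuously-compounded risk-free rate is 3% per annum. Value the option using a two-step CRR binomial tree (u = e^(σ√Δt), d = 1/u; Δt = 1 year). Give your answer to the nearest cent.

$4.20

CRR parameters: u = e^(σ√Δt) = e^(0.25·√1) = 1.2840, d = 1/u = 0.7788
Per-period rate: rΔt = 0.03·1 = 0.03, so R = e^0.03 = 1.0305
Risk-neutral probability p = (e^0.03 − 0.7788)/(1.2840 − 0.7788) = 0.2517/0.5052 = 0.4981
Terminal stock prices: S_uu = 74.19, S_ud = 45, S_dd = 27.29
Terminal payoffs (K − S): max(-29.19, 0) = 0, max(0, 0) = 0, max(17.71, 0) = 17.71
Node u (S = 57.78): V_u = e^(−0.03)·[0.4981·0.0000 + 0.5019·0.0000] = 0.0000
Node d (S = 35.05): V_d = e^(−0.03)·[0.4981·0.0000 + 0.5019·17.7061] = 8.6240
Node 0 (S = 45): V_0 = e^(−0.03)·[0.4981·0.0000 + 0.5019·8.6240] = 4.2004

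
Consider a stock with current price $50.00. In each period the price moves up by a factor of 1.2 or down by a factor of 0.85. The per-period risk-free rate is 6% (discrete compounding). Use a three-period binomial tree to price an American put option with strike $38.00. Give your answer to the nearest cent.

Risk-neutral probability p = (1 + 0.06 − 0.85)/(1.2 − 0.85) = 0.2100/0.3500 = 0.6000
Terminal stock prices: S_uuu = 86.4, S_uud = 61.2, S_udd = 43.35, S_ddd = 30.71
Terminal payoffs (K − S): max(-48.4, 0) = 0, max(-23.2, 0) = 0, max(-5.35, 0) = 0, max(7.294, 0) = 7.294
Node uu (S = 72): continuation = 1/1.06·[0.6000·0.0000 + 0.4000·0.0000] = 0.0000; exercise value = 0.0000 ≤ continuation, so V_uu = 0.0000
Node ud (S = 51): continuation = 1/1.06·[0.6000·0.0000 + 0.4000·0.0000] = 0.0000; exercise value = 0.0000 ≤ continuation, so V_ud = 0.0000
Node dd (S = 36.12): continuation = 1/1.06·[0.6000·0.0000 + 0.4000·7.2938] = 2.7524; exercise value = 1.8750 ≤ continuation, so V_dd = 2.7524
Node u (S = 60): continuation = 1/1.06·[0.6000·0.0000 + 0.4000·0.0000] = 0.0000; exercise value = 0.0000 ≤ continuation, so V_u = 0.0000
Node d (S = 42.5): continuation = 1/1.06·[0.6000·0.0000 + 0.4000·2.7524] = 1.0386; exercise value = 0.0000 ≤ continuation, so V_d = 1.0386
Node 0 (S = 50): continuation = 1/1.06·[0.6000·0.0000 + 0.4000·1.0386] = 0.3919; exercise value = 0.0000 ≤ continuation, so V_0 = 0.3919

$0.39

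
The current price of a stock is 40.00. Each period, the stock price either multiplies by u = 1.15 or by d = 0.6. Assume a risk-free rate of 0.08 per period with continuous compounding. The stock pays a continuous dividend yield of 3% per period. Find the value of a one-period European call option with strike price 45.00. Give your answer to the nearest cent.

0.76

Per-period risk-free factor R = e^0.08 = 1.0833; dividend-adjusted growth = e^(0.08−0.03) = 1.0513.
Risk-neutral probability p = (1.0513 − 0.6)/(1.15 − 0.6) = 0.4513/0.5500 = 0.8205
Terminal stock prices: S_u = 46, S_d = 24
Terminal payoffs (S − K): max(1, 0) = 1, max(-21, 0) = 0
Node 0 (S = 40): V_0 = e^(−0.08)·[0.8205·1.0000 + 0.1795·0.0000] = 0.7574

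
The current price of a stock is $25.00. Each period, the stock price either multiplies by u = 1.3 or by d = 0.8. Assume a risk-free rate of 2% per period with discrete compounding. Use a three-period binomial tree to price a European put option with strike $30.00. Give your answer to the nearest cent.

$6.44

Risk-neutral probability p = (1 + 0.02 − 0.8)/(1.3 − 0.8) = 0.2200/0.5000 = 0.4400
Terminal stock prices: S_uuu = 54.93, S_uud = 33.8, S_udd = 20.8, S_ddd = 12.8
Terminal payoffs (K − S): max(-24.93, 0) = 0, max(-3.8, 0) = 0, max(9.2, 0) = 9.2, max(17.2, 0) = 17.2
Node uu (S = 42.25): V_uu = 1/1.02·[0.4400·0.0000 + 0.5600·0.0000] = 0.0000
Node ud (S = 26): V_ud = 1/1.02·[0.4400·0.0000 + 0.5600·9.2000] = 5.0510
Node dd (S = 16): V_dd = 1/1.02·[0.4400·9.2000 + 0.5600·17.2000] = 13.4118
Node u (S = 32.5): V_u = 1/1.02·[0.4400·0.0000 + 0.5600·5.0510] = 2.7731
Node d (S = 20): V_d = 1/1.02·[0.4400·5.0510 + 0.5600·13.4118] = 9.5422
Node 0 (S = 25): V_0 = 1/1.02·[0.4400·2.7731 + 0.5600·9.5422] = 6.4351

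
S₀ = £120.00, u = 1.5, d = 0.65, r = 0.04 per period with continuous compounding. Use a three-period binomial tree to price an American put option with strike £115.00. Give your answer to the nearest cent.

£26.59

Risk-neutral probability p = (e^0.04 − 0.65)/(1.5 − 0.65) = 0.3908/0.8500 = 0.4598
Terminal stock prices: S_uuu = 405, S_uud = 175.5, S_udd = 76.05, S_ddd = 32.95
Terminal payoffs (K − S): max(-290, 0) = 0, max(-60.5, 0) = 0, max(38.95, 0) = 38.95, max(82.05, 0) = 82.05
Node uu (S = 270): continuation = e^(−0.04)·[0.4598·0.0000 + 0.5402·0.0000] = 0.0000; exercise value = 0.0000 ≤ continuation, so V_uu = 0.0000
Node ud (S = 117): continuation = e^(−0.04)·[0.4598·0.0000 + 0.5402·38.9500] = 20.2166; exercise value = 0.0000 ≤ continuation, so V_ud = 20.2166
Node dd (S = 50.7): continuation = e^(−0.04)·[0.4598·38.9500 + 0.5402·82.0450] = 59.7908; exercise value = 64.3000 > continuation, so V_dd = 64.3000 (exercise)
Node u (S = 180): continuation = e^(−0.04)·[0.4598·0.0000 + 0.5402·20.2166] = 10.4932; exercise value = 0.0000 ≤ continuation, so V_u = 10.4932
Node d (S = 78): continuation = e^(−0.04)·[0.4598·20.2166 + 0.5402·64.3000] = 42.3050; exercise value = 37.0000 ≤ continuation, so V_d = 42.3050
Node 0 (S = 120): continuation = e^(−0.04)·[0.4598·10.4932 + 0.5402·42.3050] = 26.5934; exercise value = 0.0000 ≤ continuation, so V_0 = 26.5934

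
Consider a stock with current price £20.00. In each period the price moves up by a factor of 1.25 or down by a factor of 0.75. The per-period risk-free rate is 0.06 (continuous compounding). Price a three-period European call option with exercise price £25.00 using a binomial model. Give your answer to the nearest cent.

£2.85

Risk-neutral probability p = (e^0.06 − 0.75)/(1.25 − 0.75) = 0.3118/0.5000 = 0.6237
Terminal stock prices: S_uuu = 39.06, S_uud = 23.44, S_udd = 14.06, S_ddd = 8.438
Terminal payoffs (S − K): max(14.06, 0) = 14.06, max(-1.562, 0) = 0, max(-10.94, 0) = 0, max(-16.56, 0) = 0
Node uu (S = 31.25): V_uu = e^(−0.06)·[0.6237·14.0625 + 0.3763·0.0000] = 8.2597
Node ud (S = 18.75): V_ud = e^(−0.06)·[0.6237·0.0000 + 0.3763·0.0000] = 0.0000
Node dd (S = 11.25): V_dd = e^(−0.06)·[0.6237·0.0000 + 0.3763·0.0000] = 0.0000
Node u (S = 25): V_u = e^(−0.06)·[0.6237·8.2597 + 0.3763·0.0000] = 4.8513
Node d (S = 15): V_d = e^(−0.06)·[0.6237·0.0000 + 0.3763·0.0000] = 0.0000
Node 0 (S = 20): V_0 = e^(−0.06)·[0.6237·4.8513 + 0.3763·0.0000] = 2.8494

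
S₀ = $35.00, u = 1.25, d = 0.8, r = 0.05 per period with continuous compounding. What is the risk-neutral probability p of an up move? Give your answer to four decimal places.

p = 0.5584

Risk-neutral probability p = (e^0.05 − 0.8)/(1.25 − 0.8) = 0.2513/0.4500 = 0.5584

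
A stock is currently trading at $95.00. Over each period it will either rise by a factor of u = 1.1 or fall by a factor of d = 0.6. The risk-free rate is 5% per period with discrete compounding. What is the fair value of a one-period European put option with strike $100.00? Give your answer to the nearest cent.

$4.10

Risk-neutral probability p = (1 + 0.05 − 0.6)/(1.1 − 0.6) = 0.4500/0.5000 = 0.9000
Terminal stock prices: S_u = 104.5, S_d = 57
Terminal payoffs (K − S): max(-4.5, 0) = 0, max(43, 0) = 43
Node 0 (S = 95): V_0 = 1/1.05·[0.9000·0.0000 + 0.1000·43.0000] = 4.0952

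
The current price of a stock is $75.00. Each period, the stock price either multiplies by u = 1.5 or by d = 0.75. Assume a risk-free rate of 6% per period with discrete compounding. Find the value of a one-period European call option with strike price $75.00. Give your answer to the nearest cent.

$14.62

Risk-neutral probability p = (1 + 0.06 − 0.75)/(1.5 − 0.75) = 0.3100/0.7500 = 0.4133
Terminal stock prices: S_u = 112.5, S_d = 56.25
Terminal payoffs (S − K): max(37.5, 0) = 37.5, max(-18.75, 0) = 0
Node 0 (S = 75): V_0 = 1/1.06·[0.4133·37.5000 + 0.5867·0.0000] = 14.6226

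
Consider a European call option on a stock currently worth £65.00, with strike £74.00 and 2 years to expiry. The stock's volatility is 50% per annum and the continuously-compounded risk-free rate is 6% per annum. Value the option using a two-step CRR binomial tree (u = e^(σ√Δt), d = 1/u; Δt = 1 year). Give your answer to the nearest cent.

£17.38

CRR parameters: u = e^(σ√Δt) = e^(0.5·√1) = 1.6487, d = 1/u = 0.6065
Per-period rate: rΔt = 0.06·1 = 0.06, so R = e^0.06 = 1.0618
Risk-neutral probability p = (e^0.06 − 0.6065)/(1.6487 − 0.6065) = 0.4553/1.0422 = 0.4369
Terminal stock prices: S_uu = 176.7, S_ud = 65, S_dd = 23.91
Terminal payoffs (S − K): max(102.7, 0) = 102.7, max(-9, 0) = 0, max(-50.09, 0) = 0
Node u (S = 107.2): V_u = e^(−0.06)·[0.4369·102.6883 + 0.5631·0.0000] = 42.2493
Node d (S = 39.42): V_d = e^(−0.06)·[0.4369·0.0000 + 0.5631·0.0000] = 0.0000
Node 0 (S = 65): V_0 = e^(−0.06)·[0.4369·42.2493 + 0.5631·0.0000] = 17.3827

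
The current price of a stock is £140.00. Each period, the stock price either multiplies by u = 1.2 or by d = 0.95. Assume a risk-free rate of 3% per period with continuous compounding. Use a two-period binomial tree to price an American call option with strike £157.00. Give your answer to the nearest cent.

Risk-neutral probability p = (e^0.03 − 0.95)/(1.2 − 0.95) = 0.0805/0.2500 = 0.3218
Terminal stock prices: S_uu = 201.6, S_ud = 159.6, S_dd = 126.3
Terminal payoffs (S − K): max(44.6, 0) = 44.6, max(2.6, 0) = 2.6, max(-30.65, 0) = 0
Node u (S = 168): continuation = e^(−0.03)·[0.3218·44.6000 + 0.6782·2.6000] = 15.6401; exercise value = 11.0000 ≤ continuation, so V_u = 15.6401
Node d (S = 133): continuation = e^(−0.03)·[0.3218·2.6000 + 0.6782·0.0000] = 0.8120; exercise value = 0.0000 ≤ continuation, so V_d = 0.8120
Node 0 (S = 140): continuation = e^(−0.03)·[0.3218·15.6401 + 0.6782·0.8120] = 5.4189; exercise value = 0.0000 ≤ continuation, so V_0 = 5.4189

£5.42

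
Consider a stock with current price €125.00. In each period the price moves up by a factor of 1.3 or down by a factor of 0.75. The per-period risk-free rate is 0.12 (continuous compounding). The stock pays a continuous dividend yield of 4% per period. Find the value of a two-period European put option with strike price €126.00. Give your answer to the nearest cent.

€8.35

Per-period risk-free factor R = e^0.12 = 1.1275; dividend-adjusted growth = e^(0.12−0.04) = 1.0833.
Risk-neutral probability p = (1.0833 − 0.75)/(1.3 − 0.75) = 0.3333/0.5500 = 0.6060
Terminal stock prices: S_uu = 211.3, S_ud = 121.9, S_dd = 70.31
Terminal payoffs (K − S): max(-85.25, 0) = 0, max(4.125, 0) = 4.125, max(55.69, 0) = 55.69
Node u (S = 162.5): V_u = e^(−0.12)·[0.6060·0.0000 + 0.3940·4.1250] = 1.4416
Node d (S = 93.75): V_d = e^(−0.12)·[0.6060·4.1250 + 0.3940·55.6875] = 21.6780
Node 0 (S = 125): V_0 = e^(−0.12)·[0.6060·1.4416 + 0.3940·21.6780] = 8.3505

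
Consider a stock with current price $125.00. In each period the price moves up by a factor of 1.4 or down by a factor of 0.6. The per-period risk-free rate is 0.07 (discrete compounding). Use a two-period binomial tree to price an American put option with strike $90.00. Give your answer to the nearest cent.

$6.69

Risk-neutral probability p = (1 + 0.07 − 0.6)/(1.4 − 0.6) = 0.4700/0.8000 = 0.5875
Terminal stock prices: S_uu = 245, S_ud = 105, S_dd = 45
Terminal payoffs (K − S): max(-155, 0) = 0, max(-15, 0) = 0, max(45, 0) = 45
Node u (S = 175): continuation = 1/1.07·[0.5875·0.0000 + 0.4125·0.0000] = 0.0000; exercise value = 0.0000 ≤ continuation, so V_u = 0.0000
Node d (S = 75): continuation = 1/1.07·[0.5875·0.0000 + 0.4125·45.0000] = 17.3481; exercise value = 15.0000 ≤ continuation, so V_d = 17.3481
Node 0 (S = 125): continuation = 1/1.07·[0.5875·0.0000 + 0.4125·17.3481] = 6.6879; exercise value = 0.0000 ≤ continuation, so V_0 = 6.6879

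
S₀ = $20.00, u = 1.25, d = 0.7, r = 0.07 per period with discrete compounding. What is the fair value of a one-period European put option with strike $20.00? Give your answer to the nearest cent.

Risk-neutral probability p = (1 + 0.07 − 0.7)/(1.25 − 0.7) = 0.3700/0.5500 = 0.6727
Terminal stock prices: S_u = 25, S_d = 14
Terminal payoffs (K − S): max(-5, 0) = 0, max(6, 0) = 6
Node 0 (S = 20): V_0 = 1/1.07·[0.6727·0.0000 + 0.3273·6.0000] = 1.8352

$1.84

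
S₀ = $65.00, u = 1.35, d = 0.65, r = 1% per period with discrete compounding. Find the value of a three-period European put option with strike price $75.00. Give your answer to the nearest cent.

$19.75

Risk-neutral probability p = (1 + 0.01 − 0.65)/(1.35 − 0.65) = 0.3600/0.7000 = 0.5143
Terminal stock prices: S_uuu = 159.9, S_uud = 77, S_udd = 37.07, S_ddd = 17.85
Terminal payoffs (K − S): max(-84.92, 0) = 0, max(-2.001, 0) = 0, max(37.93, 0) = 37.93, max(57.15, 0) = 57.15
Node uu (S = 118.5): V_uu = 1/1.01·[0.5143·0.0000 + 0.4857·0.0000] = 0.0000
Node ud (S = 57.04): V_ud = 1/1.01·[0.5143·0.0000 + 0.4857·37.9256] = 18.2386
Node dd (S = 27.46): V_dd = 1/1.01·[0.5143·37.9256 + 0.4857·57.1494] = 46.7949
Node u (S = 87.75): V_u = 1/1.01·[0.5143·0.0000 + 0.4857·18.2386] = 8.7711
Node d (S = 42.25): V_d = 1/1.01·[0.5143·18.2386 + 0.4857·46.7949] = 31.7909
Node 0 (S = 65): V_0 = 1/1.01·[0.5143·8.7711 + 0.4857·31.7909] = 19.7546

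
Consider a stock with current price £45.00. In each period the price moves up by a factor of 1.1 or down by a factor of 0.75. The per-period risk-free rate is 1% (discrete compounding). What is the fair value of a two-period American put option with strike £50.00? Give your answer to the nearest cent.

£6.55

Risk-neutral probability p = (1 + 0.01 − 0.75)/(1.1 − 0.75) = 0.2600/0.3500 = 0.7429
Terminal stock prices: S_uu = 54.45, S_ud = 37.13, S_dd = 25.31
Terminal payoffs (K − S): max(-4.45, 0) = 0, max(12.87, 0) = 12.87, max(24.69, 0) = 24.69
Node u (S = 49.5): continuation = 1/1.01·[0.7429·0.0000 + 0.2571·12.8750] = 3.2779; exercise value = 0.5000 ≤ continuation, so V_u = 3.2779
Node d (S = 33.75): continuation = 1/1.01·[0.7429·12.8750 + 0.2571·24.6875] = 15.7550; exercise value = 16.2500 > continuation, so V_d = 16.2500 (exercise)
Node 0 (S = 45): continuation = 1/1.01·[0.7429·3.2779 + 0.2571·16.2500] = 6.5481; exercise value = 5.0000 ≤ continuation, so V_0 = 6.5481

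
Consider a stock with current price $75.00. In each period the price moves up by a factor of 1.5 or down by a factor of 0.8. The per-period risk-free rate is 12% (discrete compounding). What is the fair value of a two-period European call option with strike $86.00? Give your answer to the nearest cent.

$15.37

Risk-neutral probability p = (1 + 0.12 − 0.8)/(1.5 − 0.8) = 0.3200/0.7000 = 0.4571
Terminal stock prices: S_uu = 168.8, S_ud = 90, S_dd = 48
Terminal payoffs (S − K): max(82.75, 0) = 82.75, max(4, 0) = 4, max(-38, 0) = 0
Node u (S = 112.5): V_u = 1/1.12·[0.4571·82.7500 + 0.5429·4.0000] = 35.7143
Node d (S = 60): V_d = 1/1.12·[0.4571·4.0000 + 0.5429·0.0000] = 1.6327
Node 0 (S = 75): V_0 = 1/1.12·[0.4571·35.7143 + 0.5429·1.6327] = 15.3686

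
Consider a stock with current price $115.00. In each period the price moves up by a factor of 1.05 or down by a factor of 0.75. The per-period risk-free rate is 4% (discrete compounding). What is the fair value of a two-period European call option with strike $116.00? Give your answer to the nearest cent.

Risk-neutral probability p = (1 + 0.04 − 0.75)/(1.05 − 0.75) = 0.2900/0.3000 = 0.9667
Terminal stock prices: S_uu = 126.8, S_ud = 90.56, S_dd = 64.69
Terminal payoffs (S − K): max(10.79, 0) = 10.79, max(-25.44, 0) = 0, max(-51.31, 0) = 0
Node u (S = 120.8): V_u = 1/1.04·[0.9667·10.7875 + 0.0333·0.0000] = 10.0268
Node d (S = 86.25): V_d = 1/1.04·[0.9667·0.0000 + 0.0333·0.0000] = 0.0000
Node 0 (S = 115): V_0 = 1/1.04·[0.9667·10.0268 + 0.0333·0.0000] = 9.3198

$9.32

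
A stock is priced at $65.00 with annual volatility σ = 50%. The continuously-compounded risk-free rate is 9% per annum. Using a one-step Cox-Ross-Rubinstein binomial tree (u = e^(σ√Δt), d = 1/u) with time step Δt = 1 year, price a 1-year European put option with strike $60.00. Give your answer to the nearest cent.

CRR parameters: u = e^(σ√Δt) = e^(0.5·√1) = 1.6487, d = 1/u = 0.6065
Per-period rate: rΔt = 0.09·1 = 0.09, so R = e^0.09 = 1.0942
Risk-neutral probability p = (e^0.09 − 0.6065)/(1.6487 − 0.6065) = 0.4876/1.0422 = 0.4679
Terminal stock prices: S_u = 107.2, S_d = 39.42
Terminal payoffs (K − S): max(-47.17, 0) = 0, max(20.58, 0) = 20.58
Node 0 (S = 65): V_0 = e^(−0.09)·[0.4679·0.0000 + 0.5321·20.5755] = 10.0059

$10.01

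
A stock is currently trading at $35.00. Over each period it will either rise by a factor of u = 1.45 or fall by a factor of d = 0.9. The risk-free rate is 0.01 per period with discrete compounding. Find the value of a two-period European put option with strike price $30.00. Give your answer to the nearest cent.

$1.04

Risk-neutral probability p = (1 + 0.01 − 0.9)/(1.45 − 0.9) = 0.1100/0.5500 = 0.2000
Terminal stock prices: S_uu = 73.59, S_ud = 45.68, S_dd = 28.35
Terminal payoffs (K − S): max(-43.59, 0) = 0, max(-15.68, 0) = 0, max(1.65, 0) = 1.65
Node u (S = 50.75): V_u = 1/1.01·[0.2000·0.0000 + 0.8000·0.0000] = 0.0000
Node d (S = 31.5): V_d = 1/1.01·[0.2000·0.0000 + 0.8000·1.6500] = 1.3069
Node 0 (S = 35): V_0 = 1/1.01·[0.2000·0.0000 + 0.8000·1.3069] = 1.0352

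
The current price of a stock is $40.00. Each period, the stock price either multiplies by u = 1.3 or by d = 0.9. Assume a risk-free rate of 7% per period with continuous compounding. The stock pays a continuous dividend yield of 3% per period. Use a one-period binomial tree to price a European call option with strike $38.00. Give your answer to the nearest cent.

$4.60

Per-period risk-free factor R = e^0.07 = 1.0725; dividend-adjusted growth = e^(0.07−0.03) = 1.0408.
Risk-neutral probability p = (1.0408 − 0.9)/(1.3 − 0.9) = 0.1408/0.4000 = 0.3520
Terminal stock prices: S_u = 52, S_d = 36
Terminal payoffs (S − K): max(14, 0) = 14, max(-2, 0) = 0
Node 0 (S = 40): V_0 = e^(−0.07)·[0.3520·14.0000 + 0.6480·0.0000] = 4.5952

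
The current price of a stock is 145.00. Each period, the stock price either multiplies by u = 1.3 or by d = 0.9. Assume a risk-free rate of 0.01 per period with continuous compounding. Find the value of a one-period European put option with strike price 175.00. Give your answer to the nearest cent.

31.94

Risk-neutral probability p = (e^0.01 − 0.9)/(1.3 − 0.9) = 0.1101/0.4000 = 0.2751
Terminal stock prices: S_u = 188.5, S_d = 130.5
Terminal payoffs (K − S): max(-13.5, 0) = 0, max(44.5, 0) = 44.5
Node 0 (S = 145): V_0 = e^(−0.01)·[0.2751·0.0000 + 0.7249·44.5000] = 31.9360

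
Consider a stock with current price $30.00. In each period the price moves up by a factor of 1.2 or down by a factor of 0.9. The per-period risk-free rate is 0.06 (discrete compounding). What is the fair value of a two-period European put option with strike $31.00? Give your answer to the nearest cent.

$1.30

Risk-neutral probability p = (1 + 0.06 − 0.9)/(1.2 − 0.9) = 0.1600/0.3000 = 0.5333
Terminal stock prices: S_uu = 43.2, S_ud = 32.4, S_dd = 24.3
Terminal payoffs (K − S): max(-12.2, 0) = 0, max(-1.4, 0) = 0, max(6.7, 0) = 6.7
Node u (S = 36): V_u = 1/1.06·[0.5333·0.0000 + 0.4667·0.0000] = 0.0000
Node d (S = 27): V_d = 1/1.06·[0.5333·0.0000 + 0.4667·6.7000] = 2.9497
Node 0 (S = 30): V_0 = 1/1.06·[0.5333·0.0000 + 0.4667·2.9497] = 1.2986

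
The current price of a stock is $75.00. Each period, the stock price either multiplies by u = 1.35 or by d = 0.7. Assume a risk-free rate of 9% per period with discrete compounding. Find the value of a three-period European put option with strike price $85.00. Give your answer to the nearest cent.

Risk-neutral probability p = (1 + 0.09 − 0.7)/(1.35 − 0.7) = 0.3900/0.6500 = 0.6000
Terminal stock prices: S_uuu = 184.5, S_uud = 95.68, S_udd = 49.61, S_ddd = 25.72
Terminal payoffs (K − S): max(-99.53, 0) = 0, max(-10.68, 0) = 0, max(35.39, 0) = 35.39, max(59.28, 0) = 59.28
Node uu (S = 136.7): V_uu = 1/1.09·[0.6000·0.0000 + 0.4000·0.0000] = 0.0000
Node ud (S = 70.88): V_ud = 1/1.09·[0.6000·0.0000 + 0.4000·35.3875] = 12.9862
Node dd (S = 36.75): V_dd = 1/1.09·[0.6000·35.3875 + 0.4000·59.2750] = 41.2317
Node u (S = 101.2): V_u = 1/1.09·[0.6000·0.0000 + 0.4000·12.9862] = 4.7656
Node d (S = 52.5): V_d = 1/1.09·[0.6000·12.9862 + 0.4000·41.2317] = 22.2793
Node 0 (S = 75): V_0 = 1/1.09·[0.6000·4.7656 + 0.4000·22.2793] = 10.7991

$10.80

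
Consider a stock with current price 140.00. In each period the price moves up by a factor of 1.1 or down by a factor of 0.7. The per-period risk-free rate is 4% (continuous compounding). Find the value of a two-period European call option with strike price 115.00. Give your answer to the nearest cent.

Risk-neutral probability p = (e^0.04 − 0.7)/(1.1 − 0.7) = 0.3408/0.4000 = 0.8520
Terminal stock prices: S_uu = 169.4, S_ud = 107.8, S_dd = 68.6
Terminal payoffs (S − K): max(54.4, 0) = 54.4, max(-7.2, 0) = 0, max(-46.4, 0) = 0
Node u (S = 154): V_u = e^(−0.04)·[0.8520·54.4000 + 0.1480·0.0000] = 44.5328
Node d (S = 98): V_d = e^(−0.04)·[0.8520·0.0000 + 0.1480·0.0000] = 0.0000
Node 0 (S = 140): V_0 = e^(−0.04)·[0.8520·44.5328 + 0.1480·0.0000] = 36.4554

36.46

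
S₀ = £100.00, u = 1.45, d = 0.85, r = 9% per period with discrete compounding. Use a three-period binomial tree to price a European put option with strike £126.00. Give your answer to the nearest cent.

Risk-neutral probability p = (1 + 0.09 − 0.85)/(1.45 − 0.85) = 0.2400/0.6000 = 0.4000
Terminal stock prices: S_uuu = 304.9, S_uud = 178.7, S_udd = 104.8, S_ddd = 61.41
Terminal payoffs (K − S): max(-178.9, 0) = 0, max(-52.71, 0) = 0, max(21.24, 0) = 21.24, max(64.59, 0) = 64.59
Node uu (S = 210.2): V_uu = 1/1.09·[0.4000·0.0000 + 0.6000·0.0000] = 0.0000
Node ud (S = 123.2): V_ud = 1/1.09·[0.4000·0.0000 + 0.6000·21.2375] = 11.6904
Node dd (S = 72.25): V_dd = 1/1.09·[0.4000·21.2375 + 0.6000·64.5875] = 43.3463
Node u (S = 145): V_u = 1/1.09·[0.4000·0.0000 + 0.6000·11.6904] = 6.4351
Node d (S = 85): V_d = 1/1.09·[0.4000·11.6904 + 0.6000·43.3463] = 28.1504
Node 0 (S = 100): V_0 = 1/1.09·[0.4000·6.4351 + 0.6000·28.1504] = 17.8571

£17.86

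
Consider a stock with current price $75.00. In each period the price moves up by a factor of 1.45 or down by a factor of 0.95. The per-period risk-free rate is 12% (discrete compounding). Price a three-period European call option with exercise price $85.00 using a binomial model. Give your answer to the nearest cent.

Risk-neutral probability p = (1 + 0.12 − 0.95)/(1.45 − 0.95) = 0.1700/0.5000 = 0.3400
Terminal stock prices: S_uuu = 228.6, S_uud = 149.8, S_udd = 98.15, S_ddd = 64.3
Terminal payoffs (S − K): max(143.6, 0) = 143.6, max(64.8, 0) = 64.8, max(13.15, 0) = 13.15, max(-20.7, 0) = 0
Node uu (S = 157.7): V_uu = 1/1.12·[0.3400·143.6469 + 0.6600·64.8031] = 81.7946
Node ud (S = 103.3): V_ud = 1/1.12·[0.3400·64.8031 + 0.6600·13.1469] = 27.4196
Node dd (S = 67.69): V_dd = 1/1.12·[0.3400·13.1469 + 0.6600·0.0000] = 3.9910
Node u (S = 108.8): V_u = 1/1.12·[0.3400·81.7946 + 0.6600·27.4196] = 40.9885
Node d (S = 71.25): V_d = 1/1.12·[0.3400·27.4196 + 0.6600·3.9910] = 10.6757
Node 0 (S = 75): V_0 = 1/1.12·[0.3400·40.9885 + 0.6600·10.6757] = 18.7340

$18.73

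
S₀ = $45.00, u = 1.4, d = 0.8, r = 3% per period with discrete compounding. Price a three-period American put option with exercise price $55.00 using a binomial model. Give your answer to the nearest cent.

Risk-neutral probability p = (1 + 0.03 − 0.8)/(1.4 − 0.8) = 0.2300/0.6000 = 0.3833
Terminal stock prices: S_uuu = 123.5, S_uud = 70.56, S_udd = 40.32, S_ddd = 23.04
Terminal payoffs (K − S): max(-68.48, 0) = 0, max(-15.56, 0) = 0, max(14.68, 0) = 14.68, max(31.96, 0) = 31.96
Node uu (S = 88.2): continuation = 1/1.03·[0.3833·0.0000 + 0.6167·0.0000] = 0.0000; exercise value = 0.0000 ≤ continuation, so V_uu = 0.0000
Node ud (S = 50.4): continuation = 1/1.03·[0.3833·0.0000 + 0.6167·14.6800] = 8.7890; exercise value = 4.6000 ≤ continuation, so V_ud = 8.7890
Node dd (S = 28.8): continuation = 1/1.03·[0.3833·14.6800 + 0.6167·31.9600] = 24.5981; exercise value = 26.2000 > continuation, so V_dd = 26.2000 (exercise)
Node u (S = 63): continuation = 1/1.03·[0.3833·0.0000 + 0.6167·8.7890] = 5.2620; exercise value = 0.0000 ≤ continuation, so V_u = 5.2620
Node d (S = 36): continuation = 1/1.03·[0.3833·8.7890 + 0.6167·26.2000] = 18.9571; exercise value = 19.0000 > continuation, so V_d = 19.0000 (exercise)
Node 0 (S = 45): continuation = 1/1.03·[0.3833·5.2620 + 0.6167·19.0000] = 13.3338; exercise value = 10.0000 ≤ continuation, so V_0 = 13.3338

$13.33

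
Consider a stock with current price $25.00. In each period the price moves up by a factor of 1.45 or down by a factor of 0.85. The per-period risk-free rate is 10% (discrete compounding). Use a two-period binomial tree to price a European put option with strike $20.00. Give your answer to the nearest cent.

$0.54

Risk-neutral probability p = (1 + 0.1 − 0.85)/(1.45 − 0.85) = 0.2500/0.6000 = 0.4167
Terminal stock prices: S_uu = 52.56, S_ud = 30.81, S_dd = 18.06
Terminal payoffs (K − S): max(-32.56, 0) = 0, max(-10.81, 0) = 0, max(1.938, 0) = 1.938
Node u (S = 36.25): V_u = 1/1.1·[0.4167·0.0000 + 0.5833·0.0000] = 0.0000
Node d (S = 21.25): V_d = 1/1.1·[0.4167·0.0000 + 0.5833·1.9375] = 1.0275
Node 0 (S = 25): V_0 = 1/1.1·[0.4167·0.0000 + 0.5833·1.0275] = 0.5449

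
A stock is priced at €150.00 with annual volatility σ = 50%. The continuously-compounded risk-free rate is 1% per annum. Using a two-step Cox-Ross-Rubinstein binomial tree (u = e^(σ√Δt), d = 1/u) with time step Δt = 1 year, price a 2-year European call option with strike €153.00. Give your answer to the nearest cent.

€37.43

CRR parameters: u = e^(σ√Δt) = e^(0.5·√1) = 1.6487, d = 1/u = 0.6065
Per-period rate: rΔt = 0.01·1 = 0.01, so R = e^0.01 = 1.0101
Risk-neutral probability p = (e^0.01 − 0.6065)/(1.6487 − 0.6065) = 0.4035/1.0422 = 0.3872
Terminal stock prices: S_uu = 407.7, S_ud = 150, S_dd = 55.18
Terminal payoffs (S − K): max(254.7, 0) = 254.7, max(-3, 0) = 0, max(-97.82, 0) = 0
Node u (S = 247.3): V_u = e^(−0.01)·[0.3872·254.7423 + 0.6128·0.0000] = 97.6507
Node d (S = 90.98): V_d = e^(−0.01)·[0.3872·0.0000 + 0.6128·0.0000] = 0.0000
Node 0 (S = 150): V_0 = e^(−0.01)·[0.3872·97.6507 + 0.6128·0.0000] = 37.4326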